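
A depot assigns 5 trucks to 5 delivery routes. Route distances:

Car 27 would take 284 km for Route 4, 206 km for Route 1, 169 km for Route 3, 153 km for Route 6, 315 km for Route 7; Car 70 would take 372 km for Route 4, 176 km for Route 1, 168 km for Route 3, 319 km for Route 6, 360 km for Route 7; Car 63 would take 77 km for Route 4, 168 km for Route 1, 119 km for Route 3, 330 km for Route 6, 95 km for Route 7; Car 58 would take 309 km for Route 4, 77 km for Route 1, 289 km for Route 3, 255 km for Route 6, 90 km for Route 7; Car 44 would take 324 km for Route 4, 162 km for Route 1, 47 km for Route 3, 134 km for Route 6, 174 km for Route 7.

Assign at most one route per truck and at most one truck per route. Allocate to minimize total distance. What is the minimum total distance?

Optimal: Car 27→Route 6 (153 km), Car 70→Route 1 (176 km), Car 63→Route 4 (77 km), Car 58→Route 7 (90 km), Car 44→Route 3 (47 km) — total 153+176+77+90+47 = 543 km.
Column-greedy (each route in turn goes to its cheapest remaining truck) gives 714 km, worse by 171.

Minimum total: 543 km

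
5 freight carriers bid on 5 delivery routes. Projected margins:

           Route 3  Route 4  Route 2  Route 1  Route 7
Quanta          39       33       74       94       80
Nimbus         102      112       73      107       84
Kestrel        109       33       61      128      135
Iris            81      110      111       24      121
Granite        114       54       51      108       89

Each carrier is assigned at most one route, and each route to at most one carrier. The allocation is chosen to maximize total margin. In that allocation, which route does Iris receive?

Optimal: Quanta→Route 1 ($94k), Nimbus→Route 4 ($112k), Kestrel→Route 7 ($135k), Iris→Route 2 ($111k), Granite→Route 3 ($114k) — total 94+112+135+111+114 = $566k.
Column-greedy (each route in turn goes to its best remaining carrier) gives $545k, worse by 21.
Swapping Granite↔Quanta (Granite→Route 1 $108k, Quanta→Route 3 $39k) loses 61.
Iris's own top route is Route 7 ($121k), but forcing Iris→Route 7 and reassigning the rest optimally gives only $549k — worse by 17.

Iris receives Route 2.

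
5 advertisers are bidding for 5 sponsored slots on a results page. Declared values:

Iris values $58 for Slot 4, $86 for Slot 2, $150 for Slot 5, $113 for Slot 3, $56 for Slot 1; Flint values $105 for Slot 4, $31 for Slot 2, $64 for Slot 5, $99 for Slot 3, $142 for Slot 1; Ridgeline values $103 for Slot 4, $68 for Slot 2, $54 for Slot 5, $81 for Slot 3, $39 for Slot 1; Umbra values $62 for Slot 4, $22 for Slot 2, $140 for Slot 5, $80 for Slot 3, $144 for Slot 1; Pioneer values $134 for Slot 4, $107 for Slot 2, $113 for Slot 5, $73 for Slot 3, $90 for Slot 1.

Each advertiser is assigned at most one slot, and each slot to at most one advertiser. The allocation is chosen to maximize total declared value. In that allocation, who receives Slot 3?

Iris receives Slot 3.

Optimal: Iris→Slot 3 ($113), Flint→Slot 1 ($142), Ridgeline→Slot 4 ($103), Umbra→Slot 5 ($140), Pioneer→Slot 2 ($107) — total 113+142+103+140+107 = $605.
Max-entry greedy (repeatedly take the single best remaining cell) gives $595, worse by 10.
Iris's own top slot is Slot 5 ($150), but forcing Iris→Slot 5 and reassigning the rest optimally gives only $603 — worse by 2.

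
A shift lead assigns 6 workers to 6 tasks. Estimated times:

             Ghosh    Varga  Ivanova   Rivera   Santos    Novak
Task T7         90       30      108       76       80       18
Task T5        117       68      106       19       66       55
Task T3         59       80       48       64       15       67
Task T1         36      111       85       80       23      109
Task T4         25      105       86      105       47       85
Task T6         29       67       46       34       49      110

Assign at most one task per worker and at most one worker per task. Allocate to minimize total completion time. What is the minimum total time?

Min total: 200 min

Optimal: Ghosh→Task T4 (25 min), Varga→Task T6 (67 min), Ivanova→Task T3 (48 min), Rivera→Task T5 (19 min), Santos→Task T1 (23 min), Novak→Task T7 (18 min) — total 25+67+48+19+23+18 = 200 min.
Row-greedy (each worker in turn takes its cheapest remaining task) gives 244 min, worse by 44.
Next-best assignment: Ghosh→Task T4, Varga→Task T7, Ivanova→Task T6, Rivera→Task T5, Santos→Task T1, Novak→Task T3 = 210 min.
Swapping Ghosh↔Varga (Ghosh→Task T6 29 min, Varga→Task T4 105 min) adds 42.
Every other assignment is strictly worse.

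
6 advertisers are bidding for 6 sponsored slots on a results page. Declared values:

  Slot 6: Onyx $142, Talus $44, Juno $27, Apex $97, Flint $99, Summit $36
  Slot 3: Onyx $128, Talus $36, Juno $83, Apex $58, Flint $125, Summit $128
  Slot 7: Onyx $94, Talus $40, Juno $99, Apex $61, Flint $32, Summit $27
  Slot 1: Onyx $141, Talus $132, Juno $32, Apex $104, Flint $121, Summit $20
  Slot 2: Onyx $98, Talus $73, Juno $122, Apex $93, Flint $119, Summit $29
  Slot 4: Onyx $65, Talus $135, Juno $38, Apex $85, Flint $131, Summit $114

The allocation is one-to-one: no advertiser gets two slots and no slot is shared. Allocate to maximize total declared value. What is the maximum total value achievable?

Treat this as an assignment problem: match each advertiser to one slot.
Optimal: Onyx→Slot 6 ($142), Talus→Slot 4 ($135), Juno→Slot 7 ($99), Apex→Slot 1 ($104), Flint→Slot 2 ($119), Summit→Slot 3 ($128) — total 142+135+99+104+119+128 = $727.
Row-greedy (each advertiser in turn takes its best remaining slot) gives $655, worse by 72.
Next-best assignment: Onyx→Slot 6, Talus→Slot 1, Juno→Slot 7, Apex→Slot 2, Flint→Slot 4, Summit→Slot 3 = $725.
Every other assignment is strictly worse.

Max total: $727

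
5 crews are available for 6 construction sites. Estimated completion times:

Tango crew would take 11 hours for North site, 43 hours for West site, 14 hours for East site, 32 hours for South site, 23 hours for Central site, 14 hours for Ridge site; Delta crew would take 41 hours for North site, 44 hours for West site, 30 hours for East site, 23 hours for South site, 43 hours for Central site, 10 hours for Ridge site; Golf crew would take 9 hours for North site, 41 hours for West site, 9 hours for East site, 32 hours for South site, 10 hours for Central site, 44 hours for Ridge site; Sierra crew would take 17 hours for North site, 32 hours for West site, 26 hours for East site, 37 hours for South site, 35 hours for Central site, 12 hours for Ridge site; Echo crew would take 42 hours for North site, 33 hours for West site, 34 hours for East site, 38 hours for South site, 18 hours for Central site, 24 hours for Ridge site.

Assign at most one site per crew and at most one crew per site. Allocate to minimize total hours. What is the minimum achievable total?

Min total: 73 hours

Optimal: Tango crew→North site (11 hours), Delta crew→South site (23 hours), Golf crew→East site (9 hours), Sierra crew→Ridge site (12 hours), Echo crew→Central site (18 hours) — total 11+23+9+12+18 = 73 hours.
Column-greedy (each site in turn goes to its cheapest remaining crew) gives 96 hours, worse by 23.
Swapping Tango crew↔Echo crew (Tango crew→Central site 23 hours, Echo crew→North site 42 hours) adds 36.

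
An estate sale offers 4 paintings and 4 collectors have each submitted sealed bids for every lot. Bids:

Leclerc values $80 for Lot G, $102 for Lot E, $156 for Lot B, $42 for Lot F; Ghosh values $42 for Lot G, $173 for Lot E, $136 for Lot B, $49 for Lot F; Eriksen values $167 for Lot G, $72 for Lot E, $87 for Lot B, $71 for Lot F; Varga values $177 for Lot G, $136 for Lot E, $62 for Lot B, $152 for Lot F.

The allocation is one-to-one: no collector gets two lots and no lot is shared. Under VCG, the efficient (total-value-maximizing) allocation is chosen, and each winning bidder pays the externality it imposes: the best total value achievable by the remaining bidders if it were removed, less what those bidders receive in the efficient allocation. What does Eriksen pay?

Eriksen pays $25.

Efficient allocation: Leclerc→Lot B ($156), Ghosh→Lot E ($173), Eriksen→Lot G ($167), Varga→Lot F ($152); total welfare W = $648.
Eriksen receives Lot G at value $167, so the others get W − 167 = $481.
Without Eriksen: best allocation of the remaining 3 bidders over all 4 lots is Leclerc→Lot B ($156), Ghosh→Lot E ($173), Varga→Lot G ($177), total $506.
VCG payment = (others' best without Eriksen) − (others' welfare with Eriksen) = 506 − 481 = $25.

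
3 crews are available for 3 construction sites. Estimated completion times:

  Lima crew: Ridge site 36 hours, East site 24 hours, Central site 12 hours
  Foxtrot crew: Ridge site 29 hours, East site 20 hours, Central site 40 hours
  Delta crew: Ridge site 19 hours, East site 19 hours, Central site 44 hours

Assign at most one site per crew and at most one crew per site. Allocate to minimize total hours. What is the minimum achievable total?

Optimal: Lima crew→Central site (12 hours), Foxtrot crew→East site (20 hours), Delta crew→Ridge site (19 hours) — total 12+20+19 = 51 hours.
Next-best assignment: Lima crew→Central site, Foxtrot crew→Ridge site, Delta crew→East site = 60 hours.

Min total: 51 hours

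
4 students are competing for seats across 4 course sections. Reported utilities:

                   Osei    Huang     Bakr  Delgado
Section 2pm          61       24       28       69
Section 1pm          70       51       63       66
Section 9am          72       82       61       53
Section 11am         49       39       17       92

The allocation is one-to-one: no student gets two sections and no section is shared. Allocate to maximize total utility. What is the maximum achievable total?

Max total: 298 points

Optimal: Osei→Section 2pm (61 points), Huang→Section 9am (82 points), Bakr→Section 1pm (63 points), Delgado→Section 11am (92 points) — total 61+82+63+92 = 298 points.
Row-greedy (each student in turn takes its best remaining section) gives 243 points, worse by 55.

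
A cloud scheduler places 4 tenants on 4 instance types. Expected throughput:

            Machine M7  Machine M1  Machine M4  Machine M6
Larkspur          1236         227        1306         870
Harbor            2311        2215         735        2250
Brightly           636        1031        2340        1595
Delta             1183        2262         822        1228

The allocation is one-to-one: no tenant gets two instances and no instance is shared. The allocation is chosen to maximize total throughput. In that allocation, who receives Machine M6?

Optimal: Larkspur→Machine M7 (1236 ops/s), Harbor→Machine M6 (2250 ops/s), Brightly→Machine M4 (2340 ops/s), Delta→Machine M1 (2262 ops/s) — total 1236+2250+2340+2262 = 8088 ops/s.
Every other assignment is strictly worse.
Harbor's own top instance is Machine M7 (2311 ops/s), but forcing Harbor→Machine M7 and reassigning the rest optimally gives only 7783 ops/s — worse by 305.

Harbor receives Machine M6.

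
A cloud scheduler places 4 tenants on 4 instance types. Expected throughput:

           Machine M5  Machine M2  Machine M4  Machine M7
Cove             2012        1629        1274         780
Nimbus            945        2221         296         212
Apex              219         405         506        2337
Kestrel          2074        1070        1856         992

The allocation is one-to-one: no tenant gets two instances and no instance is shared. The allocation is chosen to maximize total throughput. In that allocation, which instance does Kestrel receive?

Kestrel receives Machine M4.

Optimal: Cove→Machine M5 (2012 ops/s), Nimbus→Machine M2 (2221 ops/s), Apex→Machine M7 (2337 ops/s), Kestrel→Machine M4 (1856 ops/s) — total 2012+2221+2337+1856 = 8426 ops/s.
Max-entry greedy (repeatedly take the single best remaining cell) gives 7906 ops/s, worse by 520.
Kestrel's own top instance is Machine M5 (2074 ops/s), but forcing Kestrel→Machine M5 and reassigning the rest optimally gives only 7906 ops/s — worse by 520.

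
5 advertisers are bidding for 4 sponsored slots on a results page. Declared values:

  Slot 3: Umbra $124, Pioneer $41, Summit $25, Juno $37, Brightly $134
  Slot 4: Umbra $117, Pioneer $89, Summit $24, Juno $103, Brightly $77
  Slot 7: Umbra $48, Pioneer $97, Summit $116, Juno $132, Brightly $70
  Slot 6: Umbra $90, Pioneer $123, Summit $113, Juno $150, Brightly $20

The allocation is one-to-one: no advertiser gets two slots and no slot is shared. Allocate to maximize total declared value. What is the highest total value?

Maximum total: $517

Optimal: Brightly→Slot 3 ($134), Umbra→Slot 4 ($117), Summit→Slot 7 ($116), Juno→Slot 6 ($150) — total 134+117+116+150 = $517.
Column-greedy (each slot in turn goes to its best remaining advertiser) gives $506, worse by 11.
Swapping Summit↔Umbra (Summit→Slot 4 $24, Umbra→Slot 7 $48) loses 161.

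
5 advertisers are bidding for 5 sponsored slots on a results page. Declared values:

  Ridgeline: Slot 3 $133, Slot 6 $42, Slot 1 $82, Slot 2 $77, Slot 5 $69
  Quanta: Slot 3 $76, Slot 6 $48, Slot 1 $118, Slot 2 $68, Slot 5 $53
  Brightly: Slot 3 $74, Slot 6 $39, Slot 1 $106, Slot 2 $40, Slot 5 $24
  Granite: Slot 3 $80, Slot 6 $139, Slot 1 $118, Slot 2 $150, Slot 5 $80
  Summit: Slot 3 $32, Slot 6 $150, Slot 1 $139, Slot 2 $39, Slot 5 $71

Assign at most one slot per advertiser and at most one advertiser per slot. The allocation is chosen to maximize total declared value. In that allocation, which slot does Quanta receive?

Quanta receives Slot 5.

Optimal: Ridgeline→Slot 3 ($133), Quanta→Slot 5 ($53), Brightly→Slot 1 ($106), Granite→Slot 2 ($150), Summit→Slot 6 ($150) — total 133+53+106+150+150 = $592.
Swapping Summit↔Ridgeline (Summit→Slot 3 $32, Ridgeline→Slot 6 $42) loses 209.
No other one-to-one assignment exceeds $592.
Quanta's own top slot is Slot 1 ($118), but forcing Quanta→Slot 1 and reassigning the rest optimally gives only $575 — worse by 17.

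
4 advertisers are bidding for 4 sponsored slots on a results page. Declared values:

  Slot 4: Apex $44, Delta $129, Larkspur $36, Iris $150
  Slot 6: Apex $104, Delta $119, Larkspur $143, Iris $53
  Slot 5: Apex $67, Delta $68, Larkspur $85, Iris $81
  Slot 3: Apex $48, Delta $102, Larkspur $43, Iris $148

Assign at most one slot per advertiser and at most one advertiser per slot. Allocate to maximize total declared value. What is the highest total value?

Max total: $487

Optimal: Apex→Slot 5 ($67), Delta→Slot 4 ($129), Larkspur→Slot 6 ($143), Iris→Slot 3 ($148) — total 67+129+143+148 = $487.
Column-greedy (each slot in turn goes to its best remaining advertiser) gives $409, worse by 78.
Swapping Delta↔Iris (Delta→Slot 3 $102, Iris→Slot 4 $150) loses 25.
Checked against all permutations: $487 is optimal.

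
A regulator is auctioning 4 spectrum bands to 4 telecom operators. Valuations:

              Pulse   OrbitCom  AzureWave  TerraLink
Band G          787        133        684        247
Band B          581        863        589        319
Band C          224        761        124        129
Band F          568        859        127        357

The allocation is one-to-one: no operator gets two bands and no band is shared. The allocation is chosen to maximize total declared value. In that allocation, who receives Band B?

Optimal: Pulse→Band G ($787M), OrbitCom→Band C ($761M), AzureWave→Band B ($589M), TerraLink→Band F ($357M) — total 787+761+589+357 = $2494M.
Row-greedy (each operator in turn takes its best remaining band) gives $1906M, worse by 588.
Next-best assignment: Pulse→Band B, OrbitCom→Band C, AzureWave→Band G, TerraLink→Band F = $2383M.
AzureWave's own top band is Band G ($684M), but forcing AzureWave→Band G and reassigning the rest optimally gives only $2383M — worse by 111.

AzureWave receives Band B.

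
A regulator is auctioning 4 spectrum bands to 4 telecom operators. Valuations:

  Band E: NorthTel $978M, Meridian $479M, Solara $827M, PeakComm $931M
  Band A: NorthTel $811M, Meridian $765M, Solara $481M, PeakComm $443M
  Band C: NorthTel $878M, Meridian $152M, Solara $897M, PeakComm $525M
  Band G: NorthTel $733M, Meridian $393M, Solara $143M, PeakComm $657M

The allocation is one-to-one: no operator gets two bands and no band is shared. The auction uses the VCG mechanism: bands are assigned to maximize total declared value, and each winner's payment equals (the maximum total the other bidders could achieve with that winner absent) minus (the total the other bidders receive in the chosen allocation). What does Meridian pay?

Meridian pays $78M.

Efficient allocation: NorthTel→Band G ($733M), Meridian→Band A ($765M), Solara→Band C ($897M), PeakComm→Band E ($931M); total welfare W = $3326M.
Meridian receives Band A at value $765M, so the others get W − 765 = $2561M.
Without Meridian: best allocation of the remaining 3 bidders over all 4 bands is NorthTel→Band A ($811M), Solara→Band C ($897M), PeakComm→Band E ($931M), total $2639M.
VCG payment = (others' best without Meridian) − (others' welfare with Meridian) = 2639 − 2561 = $78M.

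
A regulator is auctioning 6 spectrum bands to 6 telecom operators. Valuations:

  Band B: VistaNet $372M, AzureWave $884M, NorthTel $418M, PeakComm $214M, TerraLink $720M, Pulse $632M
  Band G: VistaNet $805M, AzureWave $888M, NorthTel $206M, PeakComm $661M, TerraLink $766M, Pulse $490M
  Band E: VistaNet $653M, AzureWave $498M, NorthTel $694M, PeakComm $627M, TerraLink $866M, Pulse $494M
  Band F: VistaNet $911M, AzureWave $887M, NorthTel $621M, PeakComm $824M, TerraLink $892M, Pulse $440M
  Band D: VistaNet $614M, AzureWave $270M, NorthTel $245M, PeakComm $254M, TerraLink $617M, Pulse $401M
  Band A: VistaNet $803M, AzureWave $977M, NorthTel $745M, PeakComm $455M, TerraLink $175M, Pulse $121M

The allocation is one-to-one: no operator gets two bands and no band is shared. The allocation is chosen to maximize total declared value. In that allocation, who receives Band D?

This is the linear assignment problem.
Optimal: VistaNet→Band D ($614M), AzureWave→Band G ($888M), NorthTel→Band A ($745M), PeakComm→Band F ($824M), TerraLink→Band E ($866M), Pulse→Band B ($632M) — total 614+888+745+824+866+632 = $4569M.
VistaNet's own top band is Band F ($911M), but forcing VistaNet→Band F and reassigning the rest optimally gives only $4492M — worse by 77.

VistaNet receives Band D.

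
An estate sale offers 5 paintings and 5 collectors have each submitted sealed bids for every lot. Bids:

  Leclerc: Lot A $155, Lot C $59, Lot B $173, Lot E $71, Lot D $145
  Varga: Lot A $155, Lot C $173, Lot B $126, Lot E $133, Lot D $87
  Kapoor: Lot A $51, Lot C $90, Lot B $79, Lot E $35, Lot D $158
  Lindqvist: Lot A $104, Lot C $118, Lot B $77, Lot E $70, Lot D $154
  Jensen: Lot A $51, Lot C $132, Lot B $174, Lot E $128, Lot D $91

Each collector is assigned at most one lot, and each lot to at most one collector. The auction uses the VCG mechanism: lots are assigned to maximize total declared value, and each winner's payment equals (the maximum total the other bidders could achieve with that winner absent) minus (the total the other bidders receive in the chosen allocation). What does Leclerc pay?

Leclerc pays $26.

Efficient allocation: Leclerc→Lot A ($155), Varga→Lot E ($133), Kapoor→Lot D ($158), Lindqvist→Lot C ($118), Jensen→Lot B ($174); total welfare W = $738.
Leclerc receives Lot A at value $155, so the others get W − 155 = $583.
Without Leclerc: best allocation of the remaining 4 bidders over all 5 lots is Varga→Lot C ($173), Kapoor→Lot D ($158), Lindqvist→Lot A ($104), Jensen→Lot B ($174), total $609.
VCG payment = (others' best without Leclerc) − (others' welfare with Leclerc) = 609 − 583 = $26.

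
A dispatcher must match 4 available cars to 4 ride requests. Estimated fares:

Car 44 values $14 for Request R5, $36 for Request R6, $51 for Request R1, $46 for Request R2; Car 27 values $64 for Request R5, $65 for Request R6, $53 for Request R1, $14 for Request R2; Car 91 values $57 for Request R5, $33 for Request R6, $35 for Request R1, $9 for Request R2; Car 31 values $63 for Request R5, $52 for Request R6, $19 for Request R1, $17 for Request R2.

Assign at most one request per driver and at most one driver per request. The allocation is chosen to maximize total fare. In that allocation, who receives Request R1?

Car 91 receives Request R1.

Treat this as an assignment problem: match each driver to one request.
Optimal: Car 44→Request R2 ($46), Car 27→Request R6 ($65), Car 91→Request R1 ($35), Car 31→Request R5 ($63) — total 46+65+35+63 = $209.
Next-best assignment: Car 44→Request R2, Car 27→Request R1, Car 91→Request R5, Car 31→Request R6 = $208.
Checked against all permutations: $209 is optimal.
Car 91's own top request is Request R5 ($57), but forcing Car 91→Request R5 and reassigning the rest optimally gives only $208 — worse by 1.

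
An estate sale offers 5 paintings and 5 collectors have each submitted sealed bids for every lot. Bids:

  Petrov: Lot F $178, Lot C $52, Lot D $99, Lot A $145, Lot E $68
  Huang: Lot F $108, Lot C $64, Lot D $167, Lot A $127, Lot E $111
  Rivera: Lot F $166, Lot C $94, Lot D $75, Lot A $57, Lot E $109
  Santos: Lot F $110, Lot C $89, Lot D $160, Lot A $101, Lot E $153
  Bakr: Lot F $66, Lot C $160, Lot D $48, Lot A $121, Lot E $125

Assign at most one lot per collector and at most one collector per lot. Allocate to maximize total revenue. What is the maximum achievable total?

Optimal: Petrov→Lot A ($145), Huang→Lot D ($167), Rivera→Lot F ($166), Santos→Lot E ($153), Bakr→Lot C ($160) — total 145+167+166+153+160 = $791.
Max-entry greedy (repeatedly take the single best remaining cell) gives $715, worse by 76.
Swapping Bakr↔Rivera (Bakr→Lot F $66, Rivera→Lot C $94) loses 166.

Max total: $791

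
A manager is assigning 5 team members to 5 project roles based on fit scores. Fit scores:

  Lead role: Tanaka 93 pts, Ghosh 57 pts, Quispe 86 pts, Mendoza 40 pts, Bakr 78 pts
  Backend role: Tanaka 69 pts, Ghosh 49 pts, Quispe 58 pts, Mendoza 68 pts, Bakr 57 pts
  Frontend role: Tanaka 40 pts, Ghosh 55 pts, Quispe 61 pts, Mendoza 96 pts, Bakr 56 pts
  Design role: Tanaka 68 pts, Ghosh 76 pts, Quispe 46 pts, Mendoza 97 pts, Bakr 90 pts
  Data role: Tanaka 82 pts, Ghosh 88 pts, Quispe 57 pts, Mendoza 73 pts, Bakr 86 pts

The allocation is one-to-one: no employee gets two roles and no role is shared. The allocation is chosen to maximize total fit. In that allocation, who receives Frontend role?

Mendoza receives Frontend role.

Treat this as an assignment problem: match each employee to one role.
Optimal: Tanaka→Backend role (69 pts), Ghosh→Data role (88 pts), Quispe→Lead role (86 pts), Mendoza→Frontend role (96 pts), Bakr→Design role (90 pts) — total 69+88+86+96+90 = 429 pts.
Column-greedy (each role in turn goes to its best remaining employee) gives 400 pts, worse by 29.
Next-best assignment: Tanaka→Lead role, Ghosh→Data role, Quispe→Backend role, Mendoza→Frontend role, Bakr→Design role = 425 pts.
Checked against all permutations: 429 pts is optimal.
Mendoza's own top role is Design role (97 pts), but forcing Mendoza→Design role and reassigning the rest optimally gives only 396 pts — worse by 33.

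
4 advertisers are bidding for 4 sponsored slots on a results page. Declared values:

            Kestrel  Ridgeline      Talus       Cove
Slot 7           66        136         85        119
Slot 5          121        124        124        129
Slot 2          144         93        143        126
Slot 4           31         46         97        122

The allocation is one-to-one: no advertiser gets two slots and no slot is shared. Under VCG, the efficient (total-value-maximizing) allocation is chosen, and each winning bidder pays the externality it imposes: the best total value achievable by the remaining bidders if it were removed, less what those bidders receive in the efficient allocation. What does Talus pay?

Efficient allocation: Kestrel→Slot 2 ($144), Ridgeline→Slot 7 ($136), Talus→Slot 5 ($124), Cove→Slot 4 ($122); total welfare W = $526.
Talus receives Slot 5 at value $124, so the others get W − 124 = $402.
Without Talus: best allocation of the remaining 3 bidders over all 4 slots is Kestrel→Slot 2 ($144), Ridgeline→Slot 7 ($136), Cove→Slot 5 ($129), total $409.
VCG payment = (others' best without Talus) − (others' welfare with Talus) = 409 − 402 = $7.

Talus pays $7.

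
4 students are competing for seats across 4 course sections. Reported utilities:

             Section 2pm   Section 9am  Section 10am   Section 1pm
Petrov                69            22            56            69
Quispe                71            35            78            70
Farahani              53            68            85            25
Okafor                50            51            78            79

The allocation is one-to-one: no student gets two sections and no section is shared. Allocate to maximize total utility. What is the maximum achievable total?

Maximum total: 294 points

Optimal: Petrov→Section 2pm (69 points), Quispe→Section 10am (78 points), Farahani→Section 9am (68 points), Okafor→Section 1pm (79 points) — total 69+78+68+79 = 294 points.
Column-greedy (each section in turn goes to its best remaining student) gives 286 points, worse by 8.
No other one-to-one assignment exceeds 294 points.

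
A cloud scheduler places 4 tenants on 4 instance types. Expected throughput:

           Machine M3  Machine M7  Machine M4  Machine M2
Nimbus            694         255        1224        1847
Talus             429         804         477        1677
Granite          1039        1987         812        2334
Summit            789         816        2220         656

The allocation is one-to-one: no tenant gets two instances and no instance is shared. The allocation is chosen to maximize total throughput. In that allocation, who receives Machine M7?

Granite receives Machine M7.

Optimal: Nimbus→Machine M3 (694 ops/s), Talus→Machine M2 (1677 ops/s), Granite→Machine M7 (1987 ops/s), Summit→Machine M4 (2220 ops/s) — total 694+1677+1987+2220 = 6578 ops/s.
Column-greedy (each instance in turn goes to its best remaining tenant) gives 4756 ops/s, worse by 1822.
Next-best assignment: Nimbus→Machine M2, Talus→Machine M3, Granite→Machine M7, Summit→Machine M4 = 6483 ops/s.
Swapping Summit↔Talus (Summit→Machine M2 656 ops/s, Talus→Machine M4 477 ops/s) loses 2764.
Granite's own top instance is Machine M2 (2334 ops/s), but forcing Granite→Machine M2 and reassigning the rest optimally gives only 6052 ops/s — worse by 526.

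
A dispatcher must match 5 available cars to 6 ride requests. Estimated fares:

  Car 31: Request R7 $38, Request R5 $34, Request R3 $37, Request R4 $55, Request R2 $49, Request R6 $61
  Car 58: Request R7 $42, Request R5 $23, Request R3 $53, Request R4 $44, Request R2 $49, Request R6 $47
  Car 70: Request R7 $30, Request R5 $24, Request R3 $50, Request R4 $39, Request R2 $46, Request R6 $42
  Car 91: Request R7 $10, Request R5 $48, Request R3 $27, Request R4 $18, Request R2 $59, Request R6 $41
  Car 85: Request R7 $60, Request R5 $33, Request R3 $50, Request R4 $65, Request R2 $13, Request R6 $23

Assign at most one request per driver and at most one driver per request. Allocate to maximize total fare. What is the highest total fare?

Max total: $277

Optimal: Car 31→Request R6 ($61), Car 58→Request R7 ($42), Car 70→Request R3 ($50), Car 91→Request R2 ($59), Car 85→Request R4 ($65) — total 61+42+50+59+65 = $277.
Column-greedy (each request in turn goes to its best remaining driver) gives $262, worse by 15.
Checked against all permutations: $277 is optimal.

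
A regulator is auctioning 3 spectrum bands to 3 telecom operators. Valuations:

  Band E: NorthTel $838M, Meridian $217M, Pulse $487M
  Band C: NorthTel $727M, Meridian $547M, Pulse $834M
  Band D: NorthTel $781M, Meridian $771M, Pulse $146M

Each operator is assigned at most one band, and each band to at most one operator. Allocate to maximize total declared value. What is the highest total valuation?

Max total: $2443M

Optimal: NorthTel→Band E ($838M), Meridian→Band D ($771M), Pulse→Band C ($834M) — total 838+771+834 = $2443M.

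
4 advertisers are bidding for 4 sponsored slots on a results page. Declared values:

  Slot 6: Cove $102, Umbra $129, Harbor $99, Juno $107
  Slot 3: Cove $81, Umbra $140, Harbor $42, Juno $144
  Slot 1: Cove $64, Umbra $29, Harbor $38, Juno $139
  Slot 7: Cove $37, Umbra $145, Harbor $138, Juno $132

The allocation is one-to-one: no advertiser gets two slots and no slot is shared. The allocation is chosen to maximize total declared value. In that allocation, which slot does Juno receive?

Juno receives Slot 1.

Optimal: Cove→Slot 6 ($102), Umbra→Slot 3 ($140), Harbor→Slot 7 ($138), Juno→Slot 1 ($139) — total 102+140+138+139 = $519.
Row-greedy (each advertiser in turn takes its best remaining slot) gives $428, worse by 91.
No other one-to-one assignment exceeds $519.
Juno's own top slot is Slot 3 ($144), but forcing Juno→Slot 3 and reassigning the rest optimally gives only $475 — worse by 44.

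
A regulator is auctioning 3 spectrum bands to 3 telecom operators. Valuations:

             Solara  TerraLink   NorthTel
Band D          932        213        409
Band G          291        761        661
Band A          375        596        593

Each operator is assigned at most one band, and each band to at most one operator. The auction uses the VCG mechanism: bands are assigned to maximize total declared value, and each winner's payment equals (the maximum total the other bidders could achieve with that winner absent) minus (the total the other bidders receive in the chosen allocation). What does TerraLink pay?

Efficient allocation: Solara→Band D ($932M), TerraLink→Band G ($761M), NorthTel→Band A ($593M); total welfare W = $2286M.
TerraLink receives Band G at value $761M, so the others get W − 761 = $1525M.
Without TerraLink: best allocation of the remaining 2 bidders over all 3 bands is Solara→Band D ($932M), NorthTel→Band G ($661M), total $1593M.
VCG payment = (others' best without TerraLink) − (others' welfare with TerraLink) = 1593 − 1525 = $68M.

TerraLink pays $68M.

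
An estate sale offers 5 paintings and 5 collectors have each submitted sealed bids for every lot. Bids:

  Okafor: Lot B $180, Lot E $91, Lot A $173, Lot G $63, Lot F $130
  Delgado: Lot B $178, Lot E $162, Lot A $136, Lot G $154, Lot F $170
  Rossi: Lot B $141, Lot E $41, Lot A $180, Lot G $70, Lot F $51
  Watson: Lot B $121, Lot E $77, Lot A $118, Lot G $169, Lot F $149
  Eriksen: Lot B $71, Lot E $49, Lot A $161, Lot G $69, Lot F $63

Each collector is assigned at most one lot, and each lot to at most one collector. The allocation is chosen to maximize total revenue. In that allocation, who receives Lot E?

Delgado receives Lot E.

This is a one-to-one assignment (maximum-weight bipartite matching).
Optimal: Okafor→Lot F ($130), Delgado→Lot E ($162), Rossi→Lot B ($141), Watson→Lot G ($169), Eriksen→Lot A ($161) — total 130+162+141+169+161 = $763.
Column-greedy (each lot in turn goes to its best remaining collector) gives $754, worse by 9.
Next-best assignment: Okafor→Lot B, Delgado→Lot E, Rossi→Lot A, Watson→Lot G, Eriksen→Lot F = $754.
Delgado's own top lot is Lot B ($178), but forcing Delgado→Lot B and reassigning the rest optimally gives only $706 — worse by 57.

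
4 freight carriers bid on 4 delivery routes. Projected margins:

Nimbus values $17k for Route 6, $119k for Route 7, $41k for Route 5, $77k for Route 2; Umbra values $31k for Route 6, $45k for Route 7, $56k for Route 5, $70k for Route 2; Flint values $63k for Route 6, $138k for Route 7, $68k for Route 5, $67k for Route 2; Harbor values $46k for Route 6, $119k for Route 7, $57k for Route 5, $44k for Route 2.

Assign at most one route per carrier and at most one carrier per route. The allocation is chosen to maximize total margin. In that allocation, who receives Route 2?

Nimbus receives Route 2.

This is a one-to-one assignment (maximum-weight bipartite matching).
Optimal: Nimbus→Route 2 ($77k), Umbra→Route 5 ($56k), Flint→Route 7 ($138k), Harbor→Route 6 ($46k) — total 77+56+138+46 = $317k.
Max-entry greedy (repeatedly take the single best remaining cell) gives $303k, worse by 14.
Swapping Harbor↔Umbra (Harbor→Route 5 $57k, Umbra→Route 6 $31k) loses 14.
Checked against all permutations: $317k is optimal.
Nimbus's own top route is Route 7 ($119k), but forcing Nimbus→Route 7 and reassigning the rest optimally gives only $309k — worse by 8.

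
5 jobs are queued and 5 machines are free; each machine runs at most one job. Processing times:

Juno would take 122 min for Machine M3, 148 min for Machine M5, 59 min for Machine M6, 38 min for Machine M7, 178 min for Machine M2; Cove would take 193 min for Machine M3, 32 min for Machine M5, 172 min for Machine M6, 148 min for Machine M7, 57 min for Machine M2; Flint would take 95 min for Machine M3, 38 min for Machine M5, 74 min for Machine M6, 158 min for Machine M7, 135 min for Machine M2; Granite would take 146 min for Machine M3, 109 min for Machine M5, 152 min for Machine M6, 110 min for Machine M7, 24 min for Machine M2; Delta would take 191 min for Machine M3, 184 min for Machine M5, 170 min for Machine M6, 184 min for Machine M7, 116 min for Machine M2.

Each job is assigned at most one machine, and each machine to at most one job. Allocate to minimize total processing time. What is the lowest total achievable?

Minimum total: 359 min

This is the linear assignment problem.
Optimal: Juno→Machine M7 (38 min), Cove→Machine M5 (32 min), Flint→Machine M3 (95 min), Granite→Machine M2 (24 min), Delta→Machine M6 (170 min) — total 38+32+95+24+170 = 359 min.
Swapping Flint↔Cove (Flint→Machine M5 38 min, Cove→Machine M3 193 min) adds 104.
No other one-to-one assignment undercuts 359 min.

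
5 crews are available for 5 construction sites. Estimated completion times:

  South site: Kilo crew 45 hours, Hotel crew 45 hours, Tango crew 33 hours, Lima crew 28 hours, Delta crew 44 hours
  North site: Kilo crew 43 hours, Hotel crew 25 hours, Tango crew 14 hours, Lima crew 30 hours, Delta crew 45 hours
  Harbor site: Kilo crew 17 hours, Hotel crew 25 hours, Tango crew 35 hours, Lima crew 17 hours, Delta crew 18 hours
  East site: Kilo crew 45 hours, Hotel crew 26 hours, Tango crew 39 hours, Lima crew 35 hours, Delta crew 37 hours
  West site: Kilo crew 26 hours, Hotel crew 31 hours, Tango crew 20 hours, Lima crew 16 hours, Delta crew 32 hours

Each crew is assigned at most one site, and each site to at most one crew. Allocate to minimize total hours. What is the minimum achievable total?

Optimal: Kilo crew→West site (26 hours), Hotel crew→East site (26 hours), Tango crew→North site (14 hours), Lima crew→South site (28 hours), Delta crew→Harbor site (18 hours) — total 26+26+14+28+18 = 112 hours.
Row-greedy (each crew in turn takes its cheapest remaining site) gives 127 hours, worse by 15.

Min total: 112 hours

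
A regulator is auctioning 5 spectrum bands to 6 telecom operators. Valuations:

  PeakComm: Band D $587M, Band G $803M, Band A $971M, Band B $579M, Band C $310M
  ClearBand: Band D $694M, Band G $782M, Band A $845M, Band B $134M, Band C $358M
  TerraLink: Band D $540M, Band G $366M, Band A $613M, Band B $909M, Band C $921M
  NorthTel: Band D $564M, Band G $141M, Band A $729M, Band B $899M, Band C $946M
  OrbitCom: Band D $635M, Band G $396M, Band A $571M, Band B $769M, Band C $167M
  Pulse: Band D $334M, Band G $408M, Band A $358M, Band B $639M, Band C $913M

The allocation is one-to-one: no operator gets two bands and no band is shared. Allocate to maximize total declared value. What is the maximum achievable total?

This is a one-to-one assignment (maximum-weight bipartite matching).
Optimal: OrbitCom→Band D ($635M), ClearBand→Band G ($782M), PeakComm→Band A ($971M), TerraLink→Band B ($909M), NorthTel→Band C ($946M) — total 635+782+971+909+946 = $4243M.
Column-greedy (each band in turn goes to its best remaining operator) gives $4048M, worse by 195.
Next-best assignment: OrbitCom→Band D, ClearBand→Band G, PeakComm→Band A, TerraLink→Band B, Pulse→Band C = $4210M.
Checked against all permutations: $4243M is optimal.

Maximum total: $4243M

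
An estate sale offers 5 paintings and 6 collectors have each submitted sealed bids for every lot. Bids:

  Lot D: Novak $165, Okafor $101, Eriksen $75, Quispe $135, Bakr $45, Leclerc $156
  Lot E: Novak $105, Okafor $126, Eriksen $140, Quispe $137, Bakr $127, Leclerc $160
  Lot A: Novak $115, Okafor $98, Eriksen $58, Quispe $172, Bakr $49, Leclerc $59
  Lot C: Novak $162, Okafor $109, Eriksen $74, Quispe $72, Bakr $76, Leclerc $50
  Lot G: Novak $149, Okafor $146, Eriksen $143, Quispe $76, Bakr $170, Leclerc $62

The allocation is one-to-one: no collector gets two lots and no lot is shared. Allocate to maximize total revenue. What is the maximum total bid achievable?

Optimal: Leclerc→Lot D ($156), Eriksen→Lot E ($140), Quispe→Lot A ($172), Novak→Lot C ($162), Bakr→Lot G ($170) — total 156+140+172+162+170 = $800.
Next-best assignment: Leclerc→Lot D, Okafor→Lot E, Quispe→Lot A, Novak→Lot C, Bakr→Lot G = $786.
Swapping Bakr↔Leclerc (Bakr→Lot D $45, Leclerc→Lot G $62) loses 219.
No other one-to-one assignment exceeds $800.

Maximum total: $800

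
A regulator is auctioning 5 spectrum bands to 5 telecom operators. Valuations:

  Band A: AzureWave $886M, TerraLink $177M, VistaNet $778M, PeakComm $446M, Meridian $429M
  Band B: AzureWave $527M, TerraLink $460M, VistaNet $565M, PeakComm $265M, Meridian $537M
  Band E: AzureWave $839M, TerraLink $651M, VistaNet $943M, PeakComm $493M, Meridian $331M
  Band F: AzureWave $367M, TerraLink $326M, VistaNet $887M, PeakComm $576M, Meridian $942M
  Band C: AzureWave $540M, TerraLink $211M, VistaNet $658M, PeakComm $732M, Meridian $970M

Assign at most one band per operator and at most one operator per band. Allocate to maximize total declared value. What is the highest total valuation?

Max total: $3963M

Optimal: AzureWave→Band A ($886M), TerraLink→Band B ($460M), VistaNet→Band E ($943M), PeakComm→Band C ($732M), Meridian→Band F ($942M) — total 886+460+943+732+942 = $3963M.
Max-entry greedy (repeatedly take the single best remaining cell) gives $3835M, worse by 128.
Swapping TerraLink↔PeakComm (TerraLink→Band C $211M, PeakComm→Band B $265M) loses 716.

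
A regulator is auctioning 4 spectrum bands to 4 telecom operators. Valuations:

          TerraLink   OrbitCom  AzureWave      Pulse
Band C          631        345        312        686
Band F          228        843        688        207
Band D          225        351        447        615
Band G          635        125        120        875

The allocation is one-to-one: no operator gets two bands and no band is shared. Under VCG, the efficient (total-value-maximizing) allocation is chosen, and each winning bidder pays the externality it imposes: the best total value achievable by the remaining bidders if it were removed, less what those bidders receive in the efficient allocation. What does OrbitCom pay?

Efficient allocation: TerraLink→Band C ($631M), OrbitCom→Band F ($843M), AzureWave→Band D ($447M), Pulse→Band G ($875M); total welfare W = $2796M.
OrbitCom receives Band F at value $843M, so the others get W − 843 = $1953M.
Without OrbitCom: best allocation of the remaining 3 bidders over all 4 bands is TerraLink→Band C ($631M), AzureWave→Band F ($688M), Pulse→Band G ($875M), total $2194M.
VCG payment = (others' best without OrbitCom) − (others' welfare with OrbitCom) = 2194 − 1953 = $241M.

OrbitCom pays $241M.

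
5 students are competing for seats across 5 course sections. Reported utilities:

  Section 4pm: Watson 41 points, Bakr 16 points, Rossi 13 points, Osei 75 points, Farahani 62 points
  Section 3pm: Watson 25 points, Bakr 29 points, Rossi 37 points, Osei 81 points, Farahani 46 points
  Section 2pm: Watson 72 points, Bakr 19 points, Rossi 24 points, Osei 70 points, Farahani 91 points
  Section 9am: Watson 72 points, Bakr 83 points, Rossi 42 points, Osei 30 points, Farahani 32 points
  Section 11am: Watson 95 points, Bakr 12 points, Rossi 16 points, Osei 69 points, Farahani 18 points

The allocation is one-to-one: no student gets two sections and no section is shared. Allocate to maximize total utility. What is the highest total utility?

Optimal: Watson→Section 11am (95 points), Bakr→Section 9am (83 points), Rossi→Section 3pm (37 points), Osei→Section 4pm (75 points), Farahani→Section 2pm (91 points) — total 95+83+37+75+91 = 381 points.
Max-entry greedy (repeatedly take the single best remaining cell) gives 363 points, worse by 18.
Next-best assignment: Watson→Section 11am, Bakr→Section 9am, Rossi→Section 4pm, Osei→Section 3pm, Farahani→Section 2pm = 363 points.
Checked against all permutations: 381 points is optimal.

Max total: 381 points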